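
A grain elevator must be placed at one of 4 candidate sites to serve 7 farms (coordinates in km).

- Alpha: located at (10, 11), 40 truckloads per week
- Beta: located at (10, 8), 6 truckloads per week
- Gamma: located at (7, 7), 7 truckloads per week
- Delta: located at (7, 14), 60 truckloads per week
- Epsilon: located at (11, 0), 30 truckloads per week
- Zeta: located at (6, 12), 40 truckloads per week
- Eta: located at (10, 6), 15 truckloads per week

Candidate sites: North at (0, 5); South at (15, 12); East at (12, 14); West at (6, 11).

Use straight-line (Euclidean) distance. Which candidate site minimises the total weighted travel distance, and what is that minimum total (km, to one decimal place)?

West, total 907.1 km

Total weighted distance at each candidate:
  North (0, 5): total = 2146.2
  South (15, 12): total = 1659.8
  East (12, 14): total = 1340.1
  West (6, 11): total = 907.1
Minimum is at West with total 907.1 km.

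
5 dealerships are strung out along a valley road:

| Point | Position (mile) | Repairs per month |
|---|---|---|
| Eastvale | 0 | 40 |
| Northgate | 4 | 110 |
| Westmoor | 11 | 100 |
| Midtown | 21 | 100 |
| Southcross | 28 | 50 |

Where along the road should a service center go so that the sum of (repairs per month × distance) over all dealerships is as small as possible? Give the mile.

For a sum of weighted absolute distances on a line, the optimum is the weighted median (not the mean). Total weight W = 400; half-weight = 200.
Sort by position and accumulate weight:
  mile 0 (Eastvale, w=40) → cum 40
  mile 4 (Northgate, w=110) → cum 150
  mile 11 (Westmoor, w=100) → cum 250  ≥ 200 → median here
  mile 21 (Midtown, w=100) → cum 350
  mile 28 (Southcross, w=50) → cum 400
Optimal location: mile 11.

x = 11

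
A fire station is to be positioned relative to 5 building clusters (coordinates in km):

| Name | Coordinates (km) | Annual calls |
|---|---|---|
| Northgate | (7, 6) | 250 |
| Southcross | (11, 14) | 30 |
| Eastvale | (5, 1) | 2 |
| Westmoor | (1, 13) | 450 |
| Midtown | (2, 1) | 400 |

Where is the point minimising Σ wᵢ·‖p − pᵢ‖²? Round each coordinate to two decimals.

(2.95, 7.22)

The minimiser of Σwᵢ‖p−pᵢ‖² is the weighted centroid p* = (Σwᵢpᵢ)/(Σwᵢ).
Σwᵢ = 1132.
Σwᵢxᵢ = 250·7 + 30·11 + 2·5 + 450·1 + 400·2 = 3340.
Σwᵢyᵢ = 250·6 + 30·14 + 2·1 + 450·13 + 400·1 = 8172.
x* = 3340/1132 = 2.95, y* = 8172/1132 = 7.22.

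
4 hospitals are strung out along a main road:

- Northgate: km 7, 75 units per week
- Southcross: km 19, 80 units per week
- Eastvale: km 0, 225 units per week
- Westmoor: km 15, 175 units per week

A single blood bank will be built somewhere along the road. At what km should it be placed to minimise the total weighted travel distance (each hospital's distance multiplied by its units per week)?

For a sum of weighted absolute distances on a line, the optimum is the weighted median (not the mean). Total weight W = 555; half-weight = 277.5.
Sort by position and accumulate weight:
  km 0 (Eastvale, w=225) → cum 225
  km 7 (Northgate, w=75) → cum 300  ≥ 277.5 → median here
  km 15 (Westmoor, w=175) → cum 475
  km 19 (Southcross, w=80) → cum 555
Optimal location: km 7.

x = 7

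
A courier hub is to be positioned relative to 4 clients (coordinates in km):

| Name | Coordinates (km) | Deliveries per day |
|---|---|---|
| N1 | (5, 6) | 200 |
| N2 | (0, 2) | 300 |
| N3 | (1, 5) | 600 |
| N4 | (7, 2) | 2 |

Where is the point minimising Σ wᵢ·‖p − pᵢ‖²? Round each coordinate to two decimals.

The minimiser of Σwᵢ‖p−pᵢ‖² is the weighted centroid p* = (Σwᵢpᵢ)/(Σwᵢ).
Σwᵢ = 1102.
Σwᵢxᵢ = 200·5 + 300·0 + 600·1 + 2·7 = 1614.
Σwᵢyᵢ = 200·6 + 300·2 + 600·5 + 2·2 = 4804.
x* = 1614/1102 = 1.46, y* = 4804/1102 = 4.36.

(1.46, 4.36)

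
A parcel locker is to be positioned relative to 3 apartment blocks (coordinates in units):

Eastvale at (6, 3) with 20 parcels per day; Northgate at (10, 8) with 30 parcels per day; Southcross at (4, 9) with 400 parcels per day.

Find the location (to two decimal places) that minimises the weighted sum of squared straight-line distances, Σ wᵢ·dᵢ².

The minimiser of Σwᵢ‖p−pᵢ‖² is the weighted centroid p* = (Σwᵢpᵢ)/(Σwᵢ).
Σwᵢ = 450.
Σwᵢxᵢ = 20·6 + 30·10 + 400·4 = 2020.
Σwᵢyᵢ = 20·3 + 30·8 + 400·9 = 3900.
x* = 2020/450 = 4.49, y* = 3900/450 = 8.67.

(4.49, 8.67)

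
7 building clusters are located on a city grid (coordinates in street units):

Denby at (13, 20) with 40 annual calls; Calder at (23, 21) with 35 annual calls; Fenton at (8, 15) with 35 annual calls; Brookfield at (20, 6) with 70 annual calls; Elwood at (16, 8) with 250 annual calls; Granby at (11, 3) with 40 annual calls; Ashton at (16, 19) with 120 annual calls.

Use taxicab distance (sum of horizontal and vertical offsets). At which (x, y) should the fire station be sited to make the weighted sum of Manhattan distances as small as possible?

(16, 8)

Manhattan distance separates: Σwᵢ(|x−xᵢ|+|y−yᵢ|) = Σwᵢ|x−xᵢ| + Σwᵢ|y−yᵢ|, so x and y are optimised independently as 1-D weighted medians.
Total weight W = 590; half = 295.
x-coordinate, sorted with cumulative weight:
  x=8 (Fenton, w=35) cum 35
  x=11 (Granby, w=40) cum 75
  x=13 (Denby, w=40) cum 115
  x=16 (Elwood, w=250) cum 365  ← median
  x=16 (Ashton, w=120) cum 485
  x=20 (Brookfield, w=70) cum 555
  x=23 (Calder, w=35) cum 590
⇒ x* = 16
y-coordinate, sorted with cumulative weight:
  y=3 (Granby, w=40) cum 40
  y=6 (Brookfield, w=70) cum 110
  y=8 (Elwood, w=250) cum 360  ← median
  y=15 (Fenton, w=35) cum 395
  y=19 (Ashton, w=120) cum 515
  y=20 (Denby, w=40) cum 555
  y=21 (Calder, w=35) cum 590
⇒ y* = 8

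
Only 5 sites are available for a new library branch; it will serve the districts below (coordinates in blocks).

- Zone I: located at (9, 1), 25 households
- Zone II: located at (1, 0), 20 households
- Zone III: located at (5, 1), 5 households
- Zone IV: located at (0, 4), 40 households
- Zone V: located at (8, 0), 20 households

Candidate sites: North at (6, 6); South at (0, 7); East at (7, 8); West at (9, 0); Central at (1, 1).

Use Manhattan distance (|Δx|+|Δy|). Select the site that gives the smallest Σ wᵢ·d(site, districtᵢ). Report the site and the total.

Central, total 560 blocks

Total weighted distance at each candidate:
  North (6, 6): total = 930
  South (0, 7): total = 1010
  East (7, 8): total = 1170
  West (9, 0): total = 750
  Central (1, 1): total = 560
Minimum is at Central with total 560 blocks.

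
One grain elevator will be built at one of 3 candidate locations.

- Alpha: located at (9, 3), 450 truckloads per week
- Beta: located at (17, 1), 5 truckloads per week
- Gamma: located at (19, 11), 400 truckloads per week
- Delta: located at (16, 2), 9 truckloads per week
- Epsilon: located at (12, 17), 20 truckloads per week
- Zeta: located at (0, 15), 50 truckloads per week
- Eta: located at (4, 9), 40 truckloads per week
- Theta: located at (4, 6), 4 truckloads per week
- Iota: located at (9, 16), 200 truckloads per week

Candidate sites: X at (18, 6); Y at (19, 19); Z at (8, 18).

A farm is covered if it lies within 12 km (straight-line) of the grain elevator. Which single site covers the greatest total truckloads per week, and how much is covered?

Coverage radius r = 12 km; a point is covered iff (Δx)²+(Δy)² ≤ 12² = 144.
  X (18, 6): covers {Alpha, Beta, Gamma, Delta} → 864
  Y (19, 19): covers {Gamma, Epsilon, Iota} → 620
  Z (8, 18): covers {Epsilon, Zeta, Eta, Iota} → 310
Maximum coverage at X: 864 truckloads per week.

X, covering 864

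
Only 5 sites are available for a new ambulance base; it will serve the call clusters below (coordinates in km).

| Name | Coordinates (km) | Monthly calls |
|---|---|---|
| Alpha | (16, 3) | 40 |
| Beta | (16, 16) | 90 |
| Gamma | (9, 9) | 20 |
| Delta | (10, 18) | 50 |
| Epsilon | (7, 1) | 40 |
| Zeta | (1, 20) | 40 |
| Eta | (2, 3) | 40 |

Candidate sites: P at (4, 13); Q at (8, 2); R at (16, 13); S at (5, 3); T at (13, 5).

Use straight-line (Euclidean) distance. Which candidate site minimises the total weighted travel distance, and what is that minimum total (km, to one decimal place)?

Total weighted distance at each candidate:
  P (4, 13): total = 3464.0
  Q (8, 2): total = 3793.8
  R (16, 13): total = 3172.1
  S (5, 3): total = 3839.1
  T (13, 5): total = 3454.6
Minimum is at R with total 3172.1 km.

R, total 3172.1 km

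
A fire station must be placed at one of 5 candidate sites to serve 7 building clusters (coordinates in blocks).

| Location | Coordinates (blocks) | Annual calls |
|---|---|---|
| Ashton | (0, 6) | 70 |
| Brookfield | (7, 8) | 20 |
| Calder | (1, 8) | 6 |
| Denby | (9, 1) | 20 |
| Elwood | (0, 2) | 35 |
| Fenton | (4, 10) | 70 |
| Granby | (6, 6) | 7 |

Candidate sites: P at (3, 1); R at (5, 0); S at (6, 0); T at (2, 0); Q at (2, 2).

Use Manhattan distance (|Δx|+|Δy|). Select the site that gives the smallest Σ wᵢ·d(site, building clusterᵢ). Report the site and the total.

Q, total 1668 blocks

Total weighted distance at each candidate:
  P (3, 1): total = 1850
  R (5, 0): total = 2206
  S (6, 0): total = 2340
  T (2, 0): total = 2084
  Q (2, 2): total = 1668
Minimum is at Q with total 1668 blocks.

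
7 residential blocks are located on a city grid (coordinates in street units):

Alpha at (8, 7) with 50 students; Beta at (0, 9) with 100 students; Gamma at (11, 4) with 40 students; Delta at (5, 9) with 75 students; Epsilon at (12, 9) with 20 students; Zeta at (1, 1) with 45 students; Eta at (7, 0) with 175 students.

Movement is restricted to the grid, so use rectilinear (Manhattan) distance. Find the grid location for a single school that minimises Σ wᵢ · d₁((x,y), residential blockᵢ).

Manhattan distance separates: Σwᵢ(|x−xᵢ|+|y−yᵢ|) = Σwᵢ|x−xᵢ| + Σwᵢ|y−yᵢ|, so x and y are optimised independently as 1-D weighted medians.
Total weight W = 505; half = 252.5.
x-coordinate, sorted with cumulative weight:
  x=0 (Beta, w=100) cum 100
  x=1 (Zeta, w=45) cum 145
  x=5 (Delta, w=75) cum 220
  x=7 (Eta, w=175) cum 395  ← median
  x=8 (Alpha, w=50) cum 445
  x=11 (Gamma, w=40) cum 485
  x=12 (Epsilon, w=20) cum 505
⇒ x* = 7
y-coordinate, sorted with cumulative weight:
  y=0 (Eta, w=175) cum 175
  y=1 (Zeta, w=45) cum 220
  y=4 (Gamma, w=40) cum 260  ← median
  y=7 (Alpha, w=50) cum 310
  y=9 (Beta, w=100) cum 410
  y=9 (Delta, w=75) cum 485
  y=9 (Epsilon, w=20) cum 505
⇒ y* = 4

(7, 4)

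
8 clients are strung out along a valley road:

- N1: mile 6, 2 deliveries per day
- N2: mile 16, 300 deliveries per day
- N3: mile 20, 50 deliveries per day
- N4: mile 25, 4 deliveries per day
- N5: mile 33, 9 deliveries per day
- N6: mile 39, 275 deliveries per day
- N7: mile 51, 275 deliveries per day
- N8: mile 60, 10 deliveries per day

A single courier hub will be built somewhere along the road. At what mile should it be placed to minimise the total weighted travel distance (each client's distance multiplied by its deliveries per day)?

For a sum of weighted absolute distances on a line, the optimum is the weighted median (not the mean). Total weight W = 925; half-weight = 462.5.
Sort by position and accumulate weight:
  mile 6 (N1, w=2) → cum 2
  mile 16 (N2, w=300) → cum 302
  mile 20 (N3, w=50) → cum 352
  mile 25 (N4, w=4) → cum 356
  mile 33 (N5, w=9) → cum 365
  mile 39 (N6, w=275) → cum 640  ≥ 462.5 → median here
  mile 51 (N7, w=275) → cum 915
  mile 60 (N8, w=10) → cum 925
Optimal location: mile 39.

x = 39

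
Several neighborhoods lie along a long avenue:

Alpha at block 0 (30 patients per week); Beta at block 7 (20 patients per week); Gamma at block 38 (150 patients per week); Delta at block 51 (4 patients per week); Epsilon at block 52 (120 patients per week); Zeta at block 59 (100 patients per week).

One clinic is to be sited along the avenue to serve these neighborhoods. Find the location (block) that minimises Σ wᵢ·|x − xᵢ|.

For a sum of weighted absolute distances on a line, the optimum is the weighted median (not the mean). Total weight W = 424; half-weight = 212.
Sort by position and accumulate weight:
  block 0 (Alpha, w=30) → cum 30
  block 7 (Beta, w=20) → cum 50
  block 38 (Gamma, w=150) → cum 200
  block 51 (Delta, w=4) → cum 204
  block 52 (Epsilon, w=120) → cum 324  ≥ 212 → median here
  block 59 (Zeta, w=100) → cum 424
Optimal location: block 52.

x = 52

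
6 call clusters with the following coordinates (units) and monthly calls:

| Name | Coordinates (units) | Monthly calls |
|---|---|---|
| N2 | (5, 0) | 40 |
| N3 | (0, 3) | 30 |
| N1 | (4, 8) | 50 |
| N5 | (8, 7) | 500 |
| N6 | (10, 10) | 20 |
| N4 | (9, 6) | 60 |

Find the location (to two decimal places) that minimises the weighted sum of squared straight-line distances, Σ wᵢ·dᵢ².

The minimiser of Σwᵢ‖p−pᵢ‖² is the weighted centroid p* = (Σwᵢpᵢ)/(Σwᵢ).
Σwᵢ = 700.
Σwᵢxᵢ = 40·5 + 30·0 + 50·4 + 500·8 + 20·10 + 60·9 = 5140.
Σwᵢyᵢ = 40·0 + 30·3 + 50·8 + 500·7 + 20·10 + 60·6 = 4550.
x* = 5140/700 = 7.34, y* = 4550/700 = 6.50.

(7.34, 6.50)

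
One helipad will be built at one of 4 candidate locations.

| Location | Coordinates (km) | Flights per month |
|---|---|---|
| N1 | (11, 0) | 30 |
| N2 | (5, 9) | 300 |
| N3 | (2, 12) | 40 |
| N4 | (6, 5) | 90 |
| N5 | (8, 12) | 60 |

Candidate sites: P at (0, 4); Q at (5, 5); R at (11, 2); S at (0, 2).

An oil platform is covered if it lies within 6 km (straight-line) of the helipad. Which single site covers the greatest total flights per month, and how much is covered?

Coverage radius r = 6 km; a point is covered iff (Δx)²+(Δy)² ≤ 6² = 36.
  P (0, 4): covers {none} → 0
  Q (5, 5): covers {N2, N4} → 390
  R (11, 2): covers {N1, N4} → 120
  S (0, 2): covers {none} → 0
Maximum coverage at Q: 390 flights per month.

Q, covering 390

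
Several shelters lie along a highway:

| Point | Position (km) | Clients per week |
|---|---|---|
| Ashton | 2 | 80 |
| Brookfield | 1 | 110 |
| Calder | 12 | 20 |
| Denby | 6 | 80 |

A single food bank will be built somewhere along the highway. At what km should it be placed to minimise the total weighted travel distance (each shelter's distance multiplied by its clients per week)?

x = 2

For a sum of weighted absolute distances on a line, the optimum is the weighted median (not the mean). Total weight W = 290; half-weight = 145.
Sort by position and accumulate weight:
  km 1 (Brookfield, w=110) → cum 110
  km 2 (Ashton, w=80) → cum 190  ≥ 145 → median here
  km 6 (Denby, w=80) → cum 270
  km 12 (Calder, w=20) → cum 290
Optimal location: km 2.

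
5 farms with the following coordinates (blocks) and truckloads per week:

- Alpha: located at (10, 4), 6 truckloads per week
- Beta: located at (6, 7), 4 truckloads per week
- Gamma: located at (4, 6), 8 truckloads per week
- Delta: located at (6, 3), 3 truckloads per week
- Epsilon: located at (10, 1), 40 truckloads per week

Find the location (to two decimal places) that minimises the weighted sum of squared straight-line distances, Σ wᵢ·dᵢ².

The minimiser of Σwᵢ‖p−pᵢ‖² is the weighted centroid p* = (Σwᵢpᵢ)/(Σwᵢ).
Σwᵢ = 61.
Σwᵢxᵢ = 6·10 + 4·6 + 8·4 + 3·6 + 40·10 = 534.
Σwᵢyᵢ = 6·4 + 4·7 + 8·6 + 3·3 + 40·1 = 149.
x* = 534/61 = 8.75, y* = 149/61 = 2.44.

(8.75, 2.44)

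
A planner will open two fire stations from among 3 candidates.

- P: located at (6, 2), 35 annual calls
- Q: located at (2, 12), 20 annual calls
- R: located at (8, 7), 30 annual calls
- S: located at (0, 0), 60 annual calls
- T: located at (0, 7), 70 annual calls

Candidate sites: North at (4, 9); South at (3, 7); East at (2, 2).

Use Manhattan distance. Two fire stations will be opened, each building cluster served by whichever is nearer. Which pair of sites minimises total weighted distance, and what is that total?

{South, East}, total 860

Evaluate every pair (each demand assigned to the nearer of the two):
  {South, East}: total = 860
  {North, East}: total = 1080
  {North, South}: total = 1340
Best pair: {South, East} with total 860.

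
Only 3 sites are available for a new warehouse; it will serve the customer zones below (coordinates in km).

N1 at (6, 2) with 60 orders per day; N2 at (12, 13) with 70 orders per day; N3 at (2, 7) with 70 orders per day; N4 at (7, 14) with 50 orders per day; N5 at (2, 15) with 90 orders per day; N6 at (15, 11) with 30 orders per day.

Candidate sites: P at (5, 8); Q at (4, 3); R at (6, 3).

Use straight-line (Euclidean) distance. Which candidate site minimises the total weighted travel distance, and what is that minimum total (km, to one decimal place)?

P, total 2503.3 km

Total weighted distance at each candidate:
  P (5, 8): total = 2503.3
  Q (4, 3): total = 3416.7
  R (6, 3): total = 3324.2
Minimum is at P with total 2503.3 km.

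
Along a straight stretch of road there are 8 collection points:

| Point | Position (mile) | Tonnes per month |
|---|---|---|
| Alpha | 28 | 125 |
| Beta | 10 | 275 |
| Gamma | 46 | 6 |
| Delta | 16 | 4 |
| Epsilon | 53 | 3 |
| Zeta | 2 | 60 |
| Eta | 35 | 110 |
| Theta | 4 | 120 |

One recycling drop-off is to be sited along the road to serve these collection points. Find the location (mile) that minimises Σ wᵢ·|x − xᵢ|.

For a sum of weighted absolute distances on a line, the optimum is the weighted median (not the mean). Total weight W = 703; half-weight = 351.5.
Sort by position and accumulate weight:
  mile 2 (Zeta, w=60) → cum 60
  mile 4 (Theta, w=120) → cum 180
  mile 10 (Beta, w=275) → cum 455  ≥ 351.5 → median here
  mile 16 (Delta, w=4) → cum 459
  mile 28 (Alpha, w=125) → cum 584
  mile 35 (Eta, w=110) → cum 694
  mile 46 (Gamma, w=6) → cum 700
  mile 53 (Epsilon, w=3) → cum 703
Optimal location: mile 10.

x = 10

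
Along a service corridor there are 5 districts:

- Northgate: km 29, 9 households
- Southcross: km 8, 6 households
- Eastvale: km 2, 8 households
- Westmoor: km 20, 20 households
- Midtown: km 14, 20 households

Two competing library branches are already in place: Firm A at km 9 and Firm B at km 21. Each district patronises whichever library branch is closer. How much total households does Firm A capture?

34

The indifferent point is the midpoint (9+21)/2 = 15; districts left of it (closer to Firm A at 9) go to Firm A, those right go to Firm B.
  Eastvale at 2 (w=8) → Firm A
  Southcross at 8 (w=6) → Firm A
  Midtown at 14 (w=20) → Firm A
  Westmoor at 20 (w=20) → Firm B
  Northgate at 29 (w=9) → Firm B
Firm A captures 34; Firm B captures 29.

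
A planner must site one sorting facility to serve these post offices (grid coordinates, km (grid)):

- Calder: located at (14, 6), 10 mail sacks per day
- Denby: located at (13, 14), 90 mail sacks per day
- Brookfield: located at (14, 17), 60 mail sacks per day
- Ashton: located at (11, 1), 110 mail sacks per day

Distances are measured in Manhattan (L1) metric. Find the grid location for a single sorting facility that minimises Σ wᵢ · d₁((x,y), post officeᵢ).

Manhattan distance separates: Σwᵢ(|x−xᵢ|+|y−yᵢ|) = Σwᵢ|x−xᵢ| + Σwᵢ|y−yᵢ|, so x and y are optimised independently as 1-D weighted medians.
Total weight W = 270; half = 135.
x-coordinate, sorted with cumulative weight:
  x=11 (Ashton, w=110) cum 110
  x=13 (Denby, w=90) cum 200  ← median
  x=14 (Calder, w=10) cum 210
  x=14 (Brookfield, w=60) cum 270
⇒ x* = 13
y-coordinate, sorted with cumulative weight:
  y=1 (Ashton, w=110) cum 110
  y=6 (Calder, w=10) cum 120
  y=14 (Denby, w=90) cum 210  ← median
  y=17 (Brookfield, w=60) cum 270
⇒ y* = 14

(13, 14)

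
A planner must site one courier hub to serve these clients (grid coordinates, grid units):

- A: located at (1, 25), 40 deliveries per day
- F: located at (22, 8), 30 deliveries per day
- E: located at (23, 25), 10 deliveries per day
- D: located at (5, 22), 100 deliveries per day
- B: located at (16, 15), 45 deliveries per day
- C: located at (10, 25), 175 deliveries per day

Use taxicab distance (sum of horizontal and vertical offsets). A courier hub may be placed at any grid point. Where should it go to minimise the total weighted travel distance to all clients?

(10, 25)

Manhattan distance separates: Σwᵢ(|x−xᵢ|+|y−yᵢ|) = Σwᵢ|x−xᵢ| + Σwᵢ|y−yᵢ|, so x and y are optimised independently as 1-D weighted medians.
Total weight W = 400; half = 200.
x-coordinate, sorted with cumulative weight:
  x=1 (A, w=40) cum 40
  x=5 (D, w=100) cum 140
  x=10 (C, w=175) cum 315  ← median
  x=16 (B, w=45) cum 360
  x=22 (F, w=30) cum 390
  x=23 (E, w=10) cum 400
⇒ x* = 10
y-coordinate, sorted with cumulative weight:
  y=8 (F, w=30) cum 30
  y=15 (B, w=45) cum 75
  y=22 (D, w=100) cum 175
  y=25 (A, w=40) cum 215  ← median
  y=25 (E, w=10) cum 225
  y=25 (C, w=175) cum 400
⇒ y* = 25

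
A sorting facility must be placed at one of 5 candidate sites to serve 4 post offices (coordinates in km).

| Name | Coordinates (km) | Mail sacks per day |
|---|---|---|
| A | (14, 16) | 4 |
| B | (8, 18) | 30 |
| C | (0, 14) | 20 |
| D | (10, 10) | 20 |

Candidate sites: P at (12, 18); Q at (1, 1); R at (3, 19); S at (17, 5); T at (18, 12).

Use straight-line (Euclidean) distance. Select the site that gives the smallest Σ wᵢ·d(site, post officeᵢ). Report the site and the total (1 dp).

R, total 543.2 km

Total weighted distance at each candidate:
  P (12, 18): total = 549.2
  Q (1, 1): total = 1146.3
  R (3, 19): total = 543.2
  S (17, 5): total = 1076.7
  T (18, 12): total = 899.6
Minimum is at R with total 543.2 km.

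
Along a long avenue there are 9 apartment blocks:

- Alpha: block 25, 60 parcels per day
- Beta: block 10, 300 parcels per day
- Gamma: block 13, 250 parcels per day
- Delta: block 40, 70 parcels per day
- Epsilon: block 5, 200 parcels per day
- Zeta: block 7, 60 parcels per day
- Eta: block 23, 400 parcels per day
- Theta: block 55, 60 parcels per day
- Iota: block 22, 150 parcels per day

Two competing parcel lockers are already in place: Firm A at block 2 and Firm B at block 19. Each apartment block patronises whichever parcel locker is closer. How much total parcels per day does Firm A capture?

The indifferent point is the midpoint (2+19)/2 = 10.5; apartment blocks left of it (closer to Firm A at 2) go to Firm A, those right go to Firm B.
  Epsilon at 5 (w=200) → Firm A
  Zeta at 7 (w=60) → Firm A
  Beta at 10 (w=300) → Firm A
  Gamma at 13 (w=250) → Firm B
  Iota at 22 (w=150) → Firm B
  Eta at 23 (w=400) → Firm B
  Alpha at 25 (w=60) → Firm B
  Delta at 40 (w=70) → Firm B
  Theta at 55 (w=60) → Firm B
Firm A captures 560; Firm B captures 990.

560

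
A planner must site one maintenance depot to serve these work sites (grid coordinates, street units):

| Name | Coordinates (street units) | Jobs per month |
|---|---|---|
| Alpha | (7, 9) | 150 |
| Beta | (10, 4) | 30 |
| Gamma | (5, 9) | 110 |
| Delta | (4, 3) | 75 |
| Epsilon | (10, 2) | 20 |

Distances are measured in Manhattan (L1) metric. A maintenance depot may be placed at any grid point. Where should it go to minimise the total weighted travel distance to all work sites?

Manhattan distance separates: Σwᵢ(|x−xᵢ|+|y−yᵢ|) = Σwᵢ|x−xᵢ| + Σwᵢ|y−yᵢ|, so x and y are optimised independently as 1-D weighted medians.
Total weight W = 385; half = 192.5.
x-coordinate, sorted with cumulative weight:
  x=4 (Delta, w=75) cum 75
  x=5 (Gamma, w=110) cum 185
  x=7 (Alpha, w=150) cum 335  ← median
  x=10 (Beta, w=30) cum 365
  x=10 (Epsilon, w=20) cum 385
⇒ x* = 7
y-coordinate, sorted with cumulative weight:
  y=2 (Epsilon, w=20) cum 20
  y=3 (Delta, w=75) cum 95
  y=4 (Beta, w=30) cum 125
  y=9 (Alpha, w=150) cum 275  ← median
  y=9 (Gamma, w=110) cum 385
⇒ y* = 9

(7, 9)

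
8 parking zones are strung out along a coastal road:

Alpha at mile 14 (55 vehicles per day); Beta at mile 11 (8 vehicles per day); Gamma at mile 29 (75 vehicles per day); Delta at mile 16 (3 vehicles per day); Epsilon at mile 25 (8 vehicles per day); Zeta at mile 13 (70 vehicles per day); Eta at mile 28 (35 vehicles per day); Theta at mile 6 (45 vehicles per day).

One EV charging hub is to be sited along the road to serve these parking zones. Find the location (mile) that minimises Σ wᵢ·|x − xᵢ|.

For a sum of weighted absolute distances on a line, the optimum is the weighted median (not the mean). Total weight W = 299; half-weight = 149.5.
Sort by position and accumulate weight:
  mile 6 (Theta, w=45) → cum 45
  mile 11 (Beta, w=8) → cum 53
  mile 13 (Zeta, w=70) → cum 123
  mile 14 (Alpha, w=55) → cum 178  ≥ 149.5 → median here
  mile 16 (Delta, w=3) → cum 181
  mile 25 (Epsilon, w=8) → cum 189
  mile 28 (Eta, w=35) → cum 224
  mile 29 (Gamma, w=75) → cum 299
Optimal location: mile 14.

x = 14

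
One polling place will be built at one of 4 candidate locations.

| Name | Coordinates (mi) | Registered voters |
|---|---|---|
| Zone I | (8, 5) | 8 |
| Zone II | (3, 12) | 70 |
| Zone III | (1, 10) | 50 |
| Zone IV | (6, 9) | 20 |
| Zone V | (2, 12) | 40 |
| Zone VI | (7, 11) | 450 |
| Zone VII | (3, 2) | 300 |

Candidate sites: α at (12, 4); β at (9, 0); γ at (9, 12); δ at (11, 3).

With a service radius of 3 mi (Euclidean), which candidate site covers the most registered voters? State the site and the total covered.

γ, covering 450

Coverage radius r = 3 mi; a point is covered iff (Δx)²+(Δy)² ≤ 3² = 9.
  α (12, 4): covers {none} → 0
  β (9, 0): covers {none} → 0
  γ (9, 12): covers {Zone VI} → 450
  δ (11, 3): covers {none} → 0
Maximum coverage at γ: 450 registered voters.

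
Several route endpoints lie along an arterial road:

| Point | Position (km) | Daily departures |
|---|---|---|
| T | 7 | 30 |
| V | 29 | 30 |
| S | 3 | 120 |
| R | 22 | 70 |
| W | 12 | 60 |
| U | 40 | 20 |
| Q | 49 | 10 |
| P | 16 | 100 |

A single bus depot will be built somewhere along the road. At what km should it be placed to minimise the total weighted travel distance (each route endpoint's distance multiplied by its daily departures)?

For a sum of weighted absolute distances on a line, the optimum is the weighted median (not the mean). Total weight W = 440; half-weight = 220.
Sort by position and accumulate weight:
  km 3 (S, w=120) → cum 120
  km 7 (T, w=30) → cum 150
  km 12 (W, w=60) → cum 210
  km 16 (P, w=100) → cum 310  ≥ 220 → median here
  km 22 (R, w=70) → cum 380
  km 29 (V, w=30) → cum 410
  km 40 (U, w=20) → cum 430
  km 49 (Q, w=10) → cum 440
Optimal location: km 16.

x = 16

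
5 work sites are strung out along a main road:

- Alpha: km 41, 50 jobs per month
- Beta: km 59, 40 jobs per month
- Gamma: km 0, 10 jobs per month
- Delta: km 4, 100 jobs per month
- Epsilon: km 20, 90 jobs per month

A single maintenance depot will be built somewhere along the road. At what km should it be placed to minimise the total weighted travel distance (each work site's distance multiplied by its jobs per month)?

For a sum of weighted absolute distances on a line, the optimum is the weighted median (not the mean). Total weight W = 290; half-weight = 145.
Sort by position and accumulate weight:
  km 0 (Gamma, w=10) → cum 10
  km 4 (Delta, w=100) → cum 110
  km 20 (Epsilon, w=90) → cum 200  ≥ 145 → median here
  km 41 (Alpha, w=50) → cum 250
  km 59 (Beta, w=40) → cum 290
Optimal location: km 20.

x = 20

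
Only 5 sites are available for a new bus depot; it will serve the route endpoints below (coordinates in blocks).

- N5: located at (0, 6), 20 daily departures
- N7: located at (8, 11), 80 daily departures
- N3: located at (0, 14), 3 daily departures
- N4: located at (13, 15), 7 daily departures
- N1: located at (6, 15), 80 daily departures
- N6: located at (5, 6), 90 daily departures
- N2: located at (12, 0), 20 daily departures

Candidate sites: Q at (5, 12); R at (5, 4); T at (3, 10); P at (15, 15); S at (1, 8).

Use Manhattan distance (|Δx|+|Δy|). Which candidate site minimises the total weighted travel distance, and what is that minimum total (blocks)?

Total weighted distance at each candidate:
  Q (5, 12): total = 1878
  R (5, 4): total = 2478
  T (3, 10): total = 2306
  P (15, 15): total = 4212
  S (1, 8): total = 2894
Minimum is at Q with total 1878 blocks.

Q, total 1878 blocks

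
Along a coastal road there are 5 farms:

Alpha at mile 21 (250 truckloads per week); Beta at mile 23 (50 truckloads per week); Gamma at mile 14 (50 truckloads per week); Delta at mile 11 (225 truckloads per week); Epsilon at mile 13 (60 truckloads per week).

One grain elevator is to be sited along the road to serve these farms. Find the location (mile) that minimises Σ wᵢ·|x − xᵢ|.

x = 14

For a sum of weighted absolute distances on a line, the optimum is the weighted median (not the mean). Total weight W = 635; half-weight = 317.5.
Sort by position and accumulate weight:
  mile 11 (Delta, w=225) → cum 225
  mile 13 (Epsilon, w=60) → cum 285
  mile 14 (Gamma, w=50) → cum 335  ≥ 317.5 → median here
  mile 21 (Alpha, w=250) → cum 585
  mile 23 (Beta, w=50) → cum 635
Optimal location: mile 14.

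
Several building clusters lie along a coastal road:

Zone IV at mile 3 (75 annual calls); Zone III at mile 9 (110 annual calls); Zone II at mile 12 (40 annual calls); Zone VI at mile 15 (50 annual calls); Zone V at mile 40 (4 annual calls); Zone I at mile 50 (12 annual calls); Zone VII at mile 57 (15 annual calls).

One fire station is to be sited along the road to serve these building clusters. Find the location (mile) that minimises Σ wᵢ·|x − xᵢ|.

For a sum of weighted absolute distances on a line, the optimum is the weighted median (not the mean). Total weight W = 306; half-weight = 153.
Sort by position and accumulate weight:
  mile 3 (Zone IV, w=75) → cum 75
  mile 9 (Zone III, w=110) → cum 185  ≥ 153 → median here
  mile 12 (Zone II, w=40) → cum 225
  mile 15 (Zone VI, w=50) → cum 275
  mile 40 (Zone V, w=4) → cum 279
  mile 50 (Zone I, w=12) → cum 291
  mile 57 (Zone VII, w=15) → cum 306
Optimal location: mile 9.

x = 9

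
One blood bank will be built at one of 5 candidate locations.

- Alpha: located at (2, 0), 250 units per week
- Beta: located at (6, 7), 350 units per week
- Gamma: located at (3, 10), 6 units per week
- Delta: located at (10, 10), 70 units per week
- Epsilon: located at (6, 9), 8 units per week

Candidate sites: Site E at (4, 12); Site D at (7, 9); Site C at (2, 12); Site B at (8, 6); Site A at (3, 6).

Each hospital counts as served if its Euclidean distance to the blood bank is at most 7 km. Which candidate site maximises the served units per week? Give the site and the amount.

Coverage radius r = 7 km; a point is covered iff (Δx)²+(Δy)² ≤ 7² = 49.
  Site E (4, 12): covers {Beta, Gamma, Delta, Epsilon} → 434
  Site D (7, 9): covers {Beta, Gamma, Delta, Epsilon} → 434
  Site C (2, 12): covers {Beta, Gamma, Epsilon} → 364
  Site B (8, 6): covers {Beta, Gamma, Delta, Epsilon} → 434
  Site A (3, 6): covers {Alpha, Beta, Gamma, Epsilon} → 614
Maximum coverage at Site A: 614 units per week.

Site A, covering 614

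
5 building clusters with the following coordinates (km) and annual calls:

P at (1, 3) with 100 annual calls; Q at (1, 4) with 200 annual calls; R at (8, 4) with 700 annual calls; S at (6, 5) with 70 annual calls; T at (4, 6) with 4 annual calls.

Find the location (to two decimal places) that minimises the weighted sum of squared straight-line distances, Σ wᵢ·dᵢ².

(5.90, 3.98)

The minimiser of Σwᵢ‖p−pᵢ‖² is the weighted centroid p* = (Σwᵢpᵢ)/(Σwᵢ).
Σwᵢ = 1074.
Σwᵢxᵢ = 100·1 + 200·1 + 700·8 + 70·6 + 4·4 = 6336.
Σwᵢyᵢ = 100·3 + 200·4 + 700·4 + 70·5 + 4·6 = 4274.
x* = 6336/1074 = 5.90, y* = 4274/1074 = 3.98.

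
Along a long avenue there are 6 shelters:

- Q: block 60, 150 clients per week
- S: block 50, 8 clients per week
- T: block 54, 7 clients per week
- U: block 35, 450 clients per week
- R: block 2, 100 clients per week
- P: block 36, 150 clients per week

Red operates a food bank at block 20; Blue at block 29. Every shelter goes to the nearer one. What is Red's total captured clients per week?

The indifferent point is the midpoint (20+29)/2 = 24.5; shelters left of it (closer to Red at 20) go to Red, those right go to Blue.
  R at 2 (w=100) → Red
  U at 35 (w=450) → Blue
  P at 36 (w=150) → Blue
  S at 50 (w=8) → Blue
  T at 54 (w=7) → Blue
  Q at 60 (w=150) → Blue
Red captures 100; Blue captures 765.

100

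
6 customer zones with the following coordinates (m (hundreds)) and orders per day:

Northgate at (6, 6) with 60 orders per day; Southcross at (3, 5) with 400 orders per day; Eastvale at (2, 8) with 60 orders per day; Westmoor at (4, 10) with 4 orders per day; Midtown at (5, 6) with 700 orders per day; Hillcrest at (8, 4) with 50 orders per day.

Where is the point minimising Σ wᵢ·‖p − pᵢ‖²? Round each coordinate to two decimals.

The minimiser of Σwᵢ‖p−pᵢ‖² is the weighted centroid p* = (Σwᵢpᵢ)/(Σwᵢ).
Σwᵢ = 1274.
Σwᵢxᵢ = 60·6 + 400·3 + 60·2 + 4·4 + 700·5 + 50·8 = 5596.
Σwᵢyᵢ = 60·6 + 400·5 + 60·8 + 4·10 + 700·6 + 50·4 = 7280.
x* = 5596/1274 = 4.39, y* = 7280/1274 = 5.71.

(4.39, 5.71)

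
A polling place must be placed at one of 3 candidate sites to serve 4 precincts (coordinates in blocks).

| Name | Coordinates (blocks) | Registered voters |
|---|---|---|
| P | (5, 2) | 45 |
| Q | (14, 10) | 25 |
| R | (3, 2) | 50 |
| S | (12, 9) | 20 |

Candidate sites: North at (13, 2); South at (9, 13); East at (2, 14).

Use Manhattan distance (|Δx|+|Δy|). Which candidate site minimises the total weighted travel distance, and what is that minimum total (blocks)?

North, total 1245 blocks

Total weighted distance at each candidate:
  North (13, 2): total = 1245
  South (9, 13): total = 1865
  East (2, 14): total = 2025
Minimum is at North with total 1245 blocks.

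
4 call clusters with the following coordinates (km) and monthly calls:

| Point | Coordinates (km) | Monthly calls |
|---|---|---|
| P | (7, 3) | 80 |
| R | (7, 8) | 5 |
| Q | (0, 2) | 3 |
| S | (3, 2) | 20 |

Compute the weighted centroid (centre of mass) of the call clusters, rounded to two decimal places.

(6.06, 3.02)

The minimiser of Σwᵢ‖p−pᵢ‖² is the weighted centroid p* = (Σwᵢpᵢ)/(Σwᵢ).
Σwᵢ = 108.
Σwᵢxᵢ = 80·7 + 5·7 + 3·0 + 20·3 = 655.
Σwᵢyᵢ = 80·3 + 5·8 + 3·2 + 20·2 = 326.
x* = 655/108 = 6.06, y* = 326/108 = 3.02.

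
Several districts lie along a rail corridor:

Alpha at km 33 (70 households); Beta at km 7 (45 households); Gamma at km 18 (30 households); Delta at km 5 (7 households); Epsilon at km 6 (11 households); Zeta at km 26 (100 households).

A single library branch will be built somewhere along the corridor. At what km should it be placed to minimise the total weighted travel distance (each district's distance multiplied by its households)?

x = 26

For a sum of weighted absolute distances on a line, the optimum is the weighted median (not the mean). Total weight W = 263; half-weight = 131.5.
Sort by position and accumulate weight:
  km 5 (Delta, w=7) → cum 7
  km 6 (Epsilon, w=11) → cum 18
  km 7 (Beta, w=45) → cum 63
  km 18 (Gamma, w=30) → cum 93
  km 26 (Zeta, w=100) → cum 193  ≥ 131.5 → median here
  km 33 (Alpha, w=70) → cum 263
Optimal location: km 26.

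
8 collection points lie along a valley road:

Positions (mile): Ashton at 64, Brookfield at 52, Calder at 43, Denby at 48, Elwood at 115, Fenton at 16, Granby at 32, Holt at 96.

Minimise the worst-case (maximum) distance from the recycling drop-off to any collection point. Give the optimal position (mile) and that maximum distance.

The 1-center on a line is the midpoint of the two extreme points: leftmost at 16, rightmost at 115.
Optimal location = (16 + 115)/2 = 65.5; maximum distance = (115 − 16)/2 = 49.5.

location 65.5, max distance 49.5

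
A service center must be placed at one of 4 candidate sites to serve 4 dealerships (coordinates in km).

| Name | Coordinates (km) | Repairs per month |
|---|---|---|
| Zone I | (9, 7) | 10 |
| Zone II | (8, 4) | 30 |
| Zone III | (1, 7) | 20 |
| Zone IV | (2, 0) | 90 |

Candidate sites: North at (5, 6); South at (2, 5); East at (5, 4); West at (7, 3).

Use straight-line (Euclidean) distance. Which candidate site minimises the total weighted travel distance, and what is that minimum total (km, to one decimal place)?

East, total 690.0 km

Total weighted distance at each candidate:
  North (5, 6): total = 835.6
  South (2, 5): total = 750.0
  East (5, 4): total = 690.0
  West (7, 3): total = 756.2
Minimum is at East with total 690.0 km.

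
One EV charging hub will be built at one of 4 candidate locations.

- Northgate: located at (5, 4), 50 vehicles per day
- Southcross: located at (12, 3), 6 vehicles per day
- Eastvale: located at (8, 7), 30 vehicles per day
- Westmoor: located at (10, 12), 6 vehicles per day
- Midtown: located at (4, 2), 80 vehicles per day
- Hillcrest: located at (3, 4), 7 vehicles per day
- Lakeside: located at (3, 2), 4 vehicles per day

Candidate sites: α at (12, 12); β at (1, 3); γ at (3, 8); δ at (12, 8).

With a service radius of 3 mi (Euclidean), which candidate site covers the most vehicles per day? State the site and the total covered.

Coverage radius r = 3 mi; a point is covered iff (Δx)²+(Δy)² ≤ 3² = 9.
  α (12, 12): covers {Westmoor} → 6
  β (1, 3): covers {Hillcrest, Lakeside} → 11
  γ (3, 8): covers {none} → 0
  δ (12, 8): covers {none} → 0
Maximum coverage at β: 11 vehicles per day.

β, covering 11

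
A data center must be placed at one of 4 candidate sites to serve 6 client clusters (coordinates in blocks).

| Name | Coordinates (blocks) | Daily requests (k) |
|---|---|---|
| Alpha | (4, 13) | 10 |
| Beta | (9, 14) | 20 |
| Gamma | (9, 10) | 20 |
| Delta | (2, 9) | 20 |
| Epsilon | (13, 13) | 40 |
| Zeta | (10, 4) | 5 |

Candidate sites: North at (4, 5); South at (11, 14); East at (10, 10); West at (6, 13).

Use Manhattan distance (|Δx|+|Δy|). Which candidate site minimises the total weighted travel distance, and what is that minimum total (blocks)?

East, total 660 blocks

Total weighted distance at each candidate:
  North (4, 5): total = 1395
  South (11, 14): total = 695
  East (10, 10): total = 660
  West (6, 13): total = 725
Minimum is at East with total 660 blocks.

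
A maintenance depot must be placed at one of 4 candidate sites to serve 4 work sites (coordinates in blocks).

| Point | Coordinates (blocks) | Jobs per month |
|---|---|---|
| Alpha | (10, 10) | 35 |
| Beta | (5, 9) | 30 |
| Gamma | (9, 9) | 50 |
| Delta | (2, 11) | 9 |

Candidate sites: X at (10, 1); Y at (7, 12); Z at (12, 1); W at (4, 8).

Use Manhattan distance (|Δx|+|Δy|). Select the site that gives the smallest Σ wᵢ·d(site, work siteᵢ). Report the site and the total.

Total weighted distance at each candidate:
  X (10, 1): total = 1317
  Y (7, 12): total = 629
  Z (12, 1): total = 1565
  W (4, 8): total = 685
Minimum is at Y with total 629 blocks.

Y, total 629 blocks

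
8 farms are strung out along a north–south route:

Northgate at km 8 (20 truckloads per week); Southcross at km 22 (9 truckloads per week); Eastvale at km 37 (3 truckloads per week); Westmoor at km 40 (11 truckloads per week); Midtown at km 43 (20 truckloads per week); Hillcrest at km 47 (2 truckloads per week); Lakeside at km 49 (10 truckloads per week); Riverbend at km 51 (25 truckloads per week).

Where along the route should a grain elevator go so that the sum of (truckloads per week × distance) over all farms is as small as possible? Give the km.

For a sum of weighted absolute distances on a line, the optimum is the weighted median (not the mean). Total weight W = 100; half-weight = 50.
Sort by position and accumulate weight:
  km 8 (Northgate, w=20) → cum 20
  km 22 (Southcross, w=9) → cum 29
  km 37 (Eastvale, w=3) → cum 32
  km 40 (Westmoor, w=11) → cum 43
  km 43 (Midtown, w=20) → cum 63  ≥ 50 → median here
  km 47 (Hillcrest, w=2) → cum 65
  km 49 (Lakeside, w=10) → cum 75
  km 51 (Riverbend, w=25) → cum 100
Optimal location: km 43.

x = 43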